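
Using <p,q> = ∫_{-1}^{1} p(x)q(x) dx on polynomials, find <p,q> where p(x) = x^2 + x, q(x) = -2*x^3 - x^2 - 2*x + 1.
<p,q> = -28/15

Expand the product: p(x)·q(x) = -2*x^5 - 3*x^4 - 3*x^3 - x^2 + x.
∫_{-1}^{1} of each monomial x^k gives [2/(k+1) if k even, 0 if k odd]. Integrating term-by-term (or equivalently evaluating the antiderivative F(x) = -x^6/3 - 3*x^5/5 - 3*x^4/4 - x^3/3 + x^2/2 at the endpoints):
  F(1) − F(−1) = -91/60 − (7/20) = -28/15.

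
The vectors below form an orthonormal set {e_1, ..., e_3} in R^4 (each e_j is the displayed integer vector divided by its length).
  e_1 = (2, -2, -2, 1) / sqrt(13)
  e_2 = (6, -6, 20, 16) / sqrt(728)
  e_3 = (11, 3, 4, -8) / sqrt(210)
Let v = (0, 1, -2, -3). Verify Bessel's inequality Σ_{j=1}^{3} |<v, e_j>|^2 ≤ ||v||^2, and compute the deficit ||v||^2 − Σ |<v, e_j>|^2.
Σ |<v, e_j>|^2 = 209/15; ||v||^2 = 14; deficit = 1/15

Write each e_j = u_j / sqrt(<u_j, u_j>) where u_j is the displayed integer vector. Then <v, e_j> = <v, u_j> / sqrt(<u_j, u_j>), so |<v, e_j>|^2 = <v, u_j>^2 / <u_j, u_j>.
Coefficients: <v, e_1> = -1/sqrt(13), <v, e_2> = -94/sqrt(728), <v, e_3> = 19/sqrt(210).
Square and sum: Σ |<v, e_j>|^2 = 209/15.
Compute ||v||^2 = v·v = 14.
Deficit = 14 − 209/15 = 1/15 ≥ 0, confirming Bessel's inequality. (The deficit equals ||v − Σ <v,e_j> e_j||^2, the squared distance from v to span{e_j}.)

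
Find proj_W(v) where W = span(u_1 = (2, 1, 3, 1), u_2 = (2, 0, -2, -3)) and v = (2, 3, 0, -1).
proj_W(v) = (272/115, 137/230, 141/230, -134/115)

Set up U = [u_1 | ... | u_2] ∈ R^(4×2). The projector onto W = col(U) is P = U (U^T U)^(-1) U^T.
Compute U^T U =
  [15, -5]
  [-5, 17],
and U^T v = (6, 7).
Solve U^T U · c = U^T v for the coefficients: c = (137/230, 27/46). The projection is proj_W(v) = U c.
Check: (v - proj_W(v)) · u_1 = 0  (should be 0).
Check: (v - proj_W(v)) · u_2 = 0  (should be 0).
Result: proj_W(v) = (272/115, 137/230, 141/230, -134/115).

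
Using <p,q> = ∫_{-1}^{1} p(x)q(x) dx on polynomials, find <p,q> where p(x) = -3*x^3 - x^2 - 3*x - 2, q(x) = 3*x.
<p,q> = -48/5

Expand the product: p(x)·q(x) = -9*x^4 - 3*x^3 - 9*x^2 - 6*x.
∫_{-1}^{1} of each monomial x^k gives [2/(k+1) if k even, 0 if k odd]. Integrating term-by-term (or equivalently evaluating the antiderivative F(x) = -9*x^5/5 - 3*x^4/4 - 3*x^3 - 3*x^2 at the endpoints):
  F(1) − F(−1) = -171/20 − (21/20) = -48/5.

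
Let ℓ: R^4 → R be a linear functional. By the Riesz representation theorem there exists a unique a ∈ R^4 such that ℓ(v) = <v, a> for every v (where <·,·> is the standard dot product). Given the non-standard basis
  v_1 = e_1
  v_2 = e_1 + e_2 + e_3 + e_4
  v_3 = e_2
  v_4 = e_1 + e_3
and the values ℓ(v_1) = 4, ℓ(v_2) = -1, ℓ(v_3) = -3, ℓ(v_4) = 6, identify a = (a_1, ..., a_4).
a = (4, -3, 2, -4)

Write a = (a_1, ..., a_4) in the standard basis. For each basis vector v_i, ℓ(v_i) = <v_i, a> is a linear equation in the a_j's. Collect the n equations into a matrix system V a = ℓ, where row i of V is v_i (expressed in the standard basis). Since V is invertible (lower-triangular with 1s on the diagonal, up to permutation), solve by back-substitution:
  V =
[[1, 0, 0, 0],
 [1, 1, 1, 1],
 [0, 1, 0, 0],
 [1, 0, 1, 0]]
  V a = (4, -1, -3, 6)
Solving gives a = (4, -3, 2, -4).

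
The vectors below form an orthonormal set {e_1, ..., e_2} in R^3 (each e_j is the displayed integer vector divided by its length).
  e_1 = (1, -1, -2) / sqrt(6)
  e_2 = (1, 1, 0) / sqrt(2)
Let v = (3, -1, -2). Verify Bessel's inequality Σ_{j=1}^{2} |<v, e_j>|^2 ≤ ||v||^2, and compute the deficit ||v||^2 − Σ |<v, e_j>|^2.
Σ |<v, e_j>|^2 = 38/3; ||v||^2 = 14; deficit = 4/3

Write each e_j = u_j / sqrt(<u_j, u_j>) where u_j is the displayed integer vector. Then <v, e_j> = <v, u_j> / sqrt(<u_j, u_j>), so |<v, e_j>|^2 = <v, u_j>^2 / <u_j, u_j>.
Coefficients: <v, e_1> = 8/sqrt(6), <v, e_2> = 2/sqrt(2).
Square and sum: Σ |<v, e_j>|^2 = 38/3.
Compute ||v||^2 = v·v = 14.
Deficit = 14 − 38/3 = 4/3 ≥ 0, confirming Bessel's inequality. (The deficit equals ||v − Σ <v,e_j> e_j||^2, the squared distance from v to span{e_j}.)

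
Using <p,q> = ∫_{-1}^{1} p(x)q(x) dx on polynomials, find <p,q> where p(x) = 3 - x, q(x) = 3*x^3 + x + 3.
<p,q> = 242/15

Expand the product: p(x)·q(x) = -3*x^4 + 9*x^3 - x^2 + 9.
∫_{-1}^{1} of each monomial x^k gives [2/(k+1) if k even, 0 if k odd]. Integrating term-by-term (or equivalently evaluating the antiderivative F(x) = -3*x^5/5 + 9*x^4/4 - x^3/3 + 9*x at the endpoints):
  F(1) − F(−1) = 619/60 − (-349/60) = 242/15.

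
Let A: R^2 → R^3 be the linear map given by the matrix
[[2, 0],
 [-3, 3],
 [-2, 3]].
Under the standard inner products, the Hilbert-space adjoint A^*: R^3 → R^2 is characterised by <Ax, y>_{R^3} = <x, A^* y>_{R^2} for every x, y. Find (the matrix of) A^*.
A^* = A^T =
[[2, -3, -2],
 [0, 3, 3]]

For real matrices with standard dot products, the defining identity <Ax, y> = <x, A^* y> gives (Ax)^T y = x^T (A^*) y, i.e. x^T A^T y = x^T (A^*) y. Since this holds for all x, y, we must have A^* = A^T. Therefore
A^* =
[[2, -3, -2],
 [0, 3, 3]].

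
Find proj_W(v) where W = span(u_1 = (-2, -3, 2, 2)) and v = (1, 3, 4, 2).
proj_W(v) = (-2/21, -1/7, 2/21, 2/21)

Set up U = [u_1 | ... | u_1] ∈ R^(4×1). The projector onto W = col(U) is P = U (U^T U)^(-1) U^T.
Compute U^T U =
  [21],
and U^T v = (1).
Solve U^T U · c = U^T v for the coefficients: c = (1/21). The projection is proj_W(v) = U c.
Check: (v - proj_W(v)) · u_1 = 0  (should be 0).
Result: proj_W(v) = (-2/21, -1/7, 2/21, 2/21).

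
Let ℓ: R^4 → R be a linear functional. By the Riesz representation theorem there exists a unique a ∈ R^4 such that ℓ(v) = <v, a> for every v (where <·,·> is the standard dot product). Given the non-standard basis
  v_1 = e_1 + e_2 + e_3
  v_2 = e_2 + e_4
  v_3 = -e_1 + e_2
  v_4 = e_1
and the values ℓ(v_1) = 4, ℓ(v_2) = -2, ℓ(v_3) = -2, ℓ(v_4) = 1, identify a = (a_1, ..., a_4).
a = (1, -1, 4, -1)

Write a = (a_1, ..., a_4) in the standard basis. For each basis vector v_i, ℓ(v_i) = <v_i, a> is a linear equation in the a_j's. Collect the n equations into a matrix system V a = ℓ, where row i of V is v_i (expressed in the standard basis). Since V is invertible (lower-triangular with 1s on the diagonal, up to permutation), solve by back-substitution:
  V =
[[1, 1, 1, 0],
 [0, 1, 0, 1],
 [-1, 1, 0, 0],
 [1, 0, 0, 0]]
  V a = (4, -2, -2, 1)
Solving gives a = (1, -1, 4, -1).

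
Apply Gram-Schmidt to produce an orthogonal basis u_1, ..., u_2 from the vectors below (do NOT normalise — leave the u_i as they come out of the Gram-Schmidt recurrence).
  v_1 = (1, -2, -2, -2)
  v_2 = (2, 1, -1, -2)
Orthogonal basis:
  u_1 = (1, -2, -2, -2)
  u_2 = (20/13, 25/13, -1/13, -14/13)

Apply the Gram-Schmidt recurrence
  u_1 = v_1
  u_i = v_i − Σ_{j<i} ((v_i · u_j) / (u_j · u_j)) · u_j.

Step by step this gives:
  u_1 = (1, -2, -2, -2)
  u_2 = (20/13, 25/13, -1/13, -14/13)

Orthogonality check:
  u_2 · u_1 = 0 (should be 0)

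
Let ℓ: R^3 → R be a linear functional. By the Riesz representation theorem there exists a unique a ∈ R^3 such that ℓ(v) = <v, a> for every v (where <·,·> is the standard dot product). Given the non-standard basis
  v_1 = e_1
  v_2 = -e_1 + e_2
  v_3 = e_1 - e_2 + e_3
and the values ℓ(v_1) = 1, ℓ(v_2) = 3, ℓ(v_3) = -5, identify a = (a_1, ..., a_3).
a = (1, 4, -2)

Write a = (a_1, ..., a_3) in the standard basis. For each basis vector v_i, ℓ(v_i) = <v_i, a> is a linear equation in the a_j's. Collect the n equations into a matrix system V a = ℓ, where row i of V is v_i (expressed in the standard basis). Since V is invertible (lower-triangular with 1s on the diagonal, up to permutation), solve by back-substitution:
  V =
[[1, 0, 0],
 [-1, 1, 0],
 [1, -1, 1]]
  V a = (1, 3, -5)
Solving gives a = (1, 4, -2).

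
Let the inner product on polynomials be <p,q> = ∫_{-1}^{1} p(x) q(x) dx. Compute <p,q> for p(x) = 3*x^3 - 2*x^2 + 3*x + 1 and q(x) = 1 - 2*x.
<p,q> = -86/15

Expand the product: p(x)·q(x) = -6*x^4 + 7*x^3 - 8*x^2 + x + 1.
∫_{-1}^{1} of each monomial x^k gives [2/(k+1) if k even, 0 if k odd]. Integrating term-by-term (or equivalently evaluating the antiderivative F(x) = -6*x^5/5 + 7*x^4/4 - 8*x^3/3 + x^2/2 + x at the endpoints):
  F(1) − F(−1) = -37/60 − (307/60) = -86/15.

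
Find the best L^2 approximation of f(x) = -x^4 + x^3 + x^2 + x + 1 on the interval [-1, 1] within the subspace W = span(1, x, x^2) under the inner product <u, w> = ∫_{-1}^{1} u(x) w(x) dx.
g(x) = x^2/7 + 8*x/5 + 38/35

The best approximation g ∈ W is the orthogonal projection of f onto W. Writing g = a_0 + a_1 x + a_2 x^2, the coefficients solve the normal equations G · a = b where
  G_{ij} = <φ_i, φ_j> and b_i = <f, φ_i>, with φ_0 = 1, φ_1 = x, φ_2 = x^2.
G =
  [2, 0, 2/3]
  [0, 2/3, 0]
  [2/3, 0, 2/5],
b = (34/15, 16/15, 82/105).
Solving gives a_0 = 38/35, a_1 = 8/5, a_2 = 1/7, so
  g(x) = x^2/7 + 8*x/5 + 38/35.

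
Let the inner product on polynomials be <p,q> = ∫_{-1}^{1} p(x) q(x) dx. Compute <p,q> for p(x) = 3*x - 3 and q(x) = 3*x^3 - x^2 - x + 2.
<p,q> = -42/5

Expand the product: p(x)·q(x) = 9*x^4 - 12*x^3 + 9*x - 6.
∫_{-1}^{1} of each monomial x^k gives [2/(k+1) if k even, 0 if k odd]. Integrating term-by-term (or equivalently evaluating the antiderivative F(x) = 9*x^5/5 - 3*x^4 + 9*x^2/2 - 6*x at the endpoints):
  F(1) − F(−1) = -27/10 − (57/10) = -42/5.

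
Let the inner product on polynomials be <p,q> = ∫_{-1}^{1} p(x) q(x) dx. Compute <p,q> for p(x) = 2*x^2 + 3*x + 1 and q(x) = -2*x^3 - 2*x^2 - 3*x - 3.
<p,q> = -64/3

Expand the product: p(x)·q(x) = -4*x^5 - 10*x^4 - 14*x^3 - 17*x^2 - 12*x - 3.
∫_{-1}^{1} of each monomial x^k gives [2/(k+1) if k even, 0 if k odd]. Integrating term-by-term (or equivalently evaluating the antiderivative F(x) = -2*x^6/3 - 2*x^5 - 7*x^4/2 - 17*x^3/3 - 6*x^2 - 3*x at the endpoints):
  F(1) − F(−1) = -125/6 − (1/2) = -64/3.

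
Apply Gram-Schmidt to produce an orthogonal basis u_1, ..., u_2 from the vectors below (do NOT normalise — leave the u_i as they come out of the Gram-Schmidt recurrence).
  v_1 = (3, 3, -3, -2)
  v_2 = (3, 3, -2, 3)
Orthogonal basis:
  u_1 = (3, 3, -3, -2)
  u_2 = (39/31, 39/31, -8/31, 129/31)

Apply the Gram-Schmidt recurrence
  u_1 = v_1
  u_i = v_i − Σ_{j<i} ((v_i · u_j) / (u_j · u_j)) · u_j.

Step by step this gives:
  u_1 = (3, 3, -3, -2)
  u_2 = (39/31, 39/31, -8/31, 129/31)

Orthogonality check:
  u_2 · u_1 = 0 (should be 0)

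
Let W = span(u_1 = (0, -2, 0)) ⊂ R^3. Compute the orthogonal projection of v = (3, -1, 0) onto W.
proj_W(v) = (0, -1, 0)

Set up U = [u_1 | ... | u_1] ∈ R^(3×1). The projector onto W = col(U) is P = U (U^T U)^(-1) U^T.
Compute U^T U =
  [4],
and U^T v = (2).
Solve U^T U · c = U^T v for the coefficients: c = (1/2). The projection is proj_W(v) = U c.
Check: (v - proj_W(v)) · u_1 = 0  (should be 0).
Result: proj_W(v) = (0, -1, 0).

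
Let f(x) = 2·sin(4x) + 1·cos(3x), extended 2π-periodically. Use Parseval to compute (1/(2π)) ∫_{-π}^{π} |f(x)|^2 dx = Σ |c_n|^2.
Σ |c_n|^2 = 5/2

Expand |f|^2 and use orthogonality of {sin(nx), cos(mx)} on [-π, π]:
  ∫_{-π}^{π} sin(nx)^2 dx = π, ∫ cos(mx)^2 dx = π, and cross terms integrate to 0.
So ∫_{-π}^{π} f(x)^2 dx = 2^2 · π + 1^2 · π = (4 + 1)π.
Divide by 2π: (4 + 1)/2 = 5/2.
By Parseval, this equals Σ |c_n|^2.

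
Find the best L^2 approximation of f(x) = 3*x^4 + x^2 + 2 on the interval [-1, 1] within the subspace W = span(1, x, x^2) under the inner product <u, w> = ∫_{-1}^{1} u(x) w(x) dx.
g(x) = 25*x^2/7 + 61/35

The best approximation g ∈ W is the orthogonal projection of f onto W. Writing g = a_0 + a_1 x + a_2 x^2, the coefficients solve the normal equations G · a = b where
  G_{ij} = <φ_i, φ_j> and b_i = <f, φ_i>, with φ_0 = 1, φ_1 = x, φ_2 = x^2.
G =
  [2, 0, 2/3]
  [0, 2/3, 0]
  [2/3, 0, 2/5],
b = (88/15, 0, 272/105).
Solving gives a_0 = 61/35, a_1 = 0, a_2 = 25/7, so
  g(x) = 25*x^2/7 + 61/35.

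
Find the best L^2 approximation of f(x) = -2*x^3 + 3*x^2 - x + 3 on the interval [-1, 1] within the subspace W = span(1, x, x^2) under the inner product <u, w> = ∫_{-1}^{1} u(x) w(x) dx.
g(x) = 3*x^2 - 11*x/5 + 3

The best approximation g ∈ W is the orthogonal projection of f onto W. Writing g = a_0 + a_1 x + a_2 x^2, the coefficients solve the normal equations G · a = b where
  G_{ij} = <φ_i, φ_j> and b_i = <f, φ_i>, with φ_0 = 1, φ_1 = x, φ_2 = x^2.
G =
  [2, 0, 2/3]
  [0, 2/3, 0]
  [2/3, 0, 2/5],
b = (8, -22/15, 16/5).
Solving gives a_0 = 3, a_1 = -11/5, a_2 = 3, so
  g(x) = 3*x^2 - 11*x/5 + 3.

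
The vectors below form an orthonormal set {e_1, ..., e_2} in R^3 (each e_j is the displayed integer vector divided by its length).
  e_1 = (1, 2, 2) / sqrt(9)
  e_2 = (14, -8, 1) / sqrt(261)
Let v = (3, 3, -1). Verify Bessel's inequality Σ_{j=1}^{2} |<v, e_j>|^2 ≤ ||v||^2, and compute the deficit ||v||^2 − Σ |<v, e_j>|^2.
Σ |<v, e_j>|^2 = 190/29; ||v||^2 = 19; deficit = 361/29

Write each e_j = u_j / sqrt(<u_j, u_j>) where u_j is the displayed integer vector. Then <v, e_j> = <v, u_j> / sqrt(<u_j, u_j>), so |<v, e_j>|^2 = <v, u_j>^2 / <u_j, u_j>.
Coefficients: <v, e_1> = 7/sqrt(9), <v, e_2> = 17/sqrt(261).
Square and sum: Σ |<v, e_j>|^2 = 190/29.
Compute ||v||^2 = v·v = 19.
Deficit = 19 − 190/29 = 361/29 ≥ 0, confirming Bessel's inequality. (The deficit equals ||v − Σ <v,e_j> e_j||^2, the squared distance from v to span{e_j}.)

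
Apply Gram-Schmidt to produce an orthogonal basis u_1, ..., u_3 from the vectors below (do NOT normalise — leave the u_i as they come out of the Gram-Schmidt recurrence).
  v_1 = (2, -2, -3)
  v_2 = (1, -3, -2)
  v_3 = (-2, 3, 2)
Orthogonal basis:
  u_1 = (2, -2, -3)
  u_2 = (-11/17, -23/17, 8/17)
  u_3 = (-25/42, 5/42, -10/21)

Apply the Gram-Schmidt recurrence
  u_1 = v_1
  u_i = v_i − Σ_{j<i} ((v_i · u_j) / (u_j · u_j)) · u_j.

Step by step this gives:
  u_1 = (2, -2, -3)
  u_2 = (-11/17, -23/17, 8/17)
  u_3 = (-25/42, 5/42, -10/21)

Orthogonality check:
  u_2 · u_1 = 0 (should be 0)
  u_3 · u_1 = 0 (should be 0)
  u_3 · u_2 = 0 (should be 0)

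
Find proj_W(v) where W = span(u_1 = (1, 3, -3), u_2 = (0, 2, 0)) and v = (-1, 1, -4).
proj_W(v) = (11/10, 1, -33/10)

Set up U = [u_1 | ... | u_2] ∈ R^(3×2). The projector onto W = col(U) is P = U (U^T U)^(-1) U^T.
Compute U^T U =
  [19, 6]
  [6, 4],
and U^T v = (14, 2).
Solve U^T U · c = U^T v for the coefficients: c = (11/10, -23/20). The projection is proj_W(v) = U c.
Check: (v - proj_W(v)) · u_1 = 0  (should be 0).
Check: (v - proj_W(v)) · u_2 = 0  (should be 0).
Result: proj_W(v) = (11/10, 1, -33/10).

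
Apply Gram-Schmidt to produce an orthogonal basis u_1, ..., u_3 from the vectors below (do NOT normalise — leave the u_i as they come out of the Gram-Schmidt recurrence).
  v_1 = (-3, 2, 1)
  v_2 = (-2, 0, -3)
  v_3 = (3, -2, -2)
Orthogonal basis:
  u_1 = (-3, 2, 1)
  u_2 = (-19/14, -3/7, -45/14)
  u_3 = (24/173, 44/173, -16/173)

Apply the Gram-Schmidt recurrence
  u_1 = v_1
  u_i = v_i − Σ_{j<i} ((v_i · u_j) / (u_j · u_j)) · u_j.

Step by step this gives:
  u_1 = (-3, 2, 1)
  u_2 = (-19/14, -3/7, -45/14)
  u_3 = (24/173, 44/173, -16/173)

Orthogonality check:
  u_2 · u_1 = 0 (should be 0)
  u_3 · u_1 = 0 (should be 0)
  u_3 · u_2 = 0 (should be 0)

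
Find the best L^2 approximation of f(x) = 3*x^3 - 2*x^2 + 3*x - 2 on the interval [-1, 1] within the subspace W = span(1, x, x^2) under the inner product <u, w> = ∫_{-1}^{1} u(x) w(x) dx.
g(x) = -2*x^2 + 24*x/5 - 2

The best approximation g ∈ W is the orthogonal projection of f onto W. Writing g = a_0 + a_1 x + a_2 x^2, the coefficients solve the normal equations G · a = b where
  G_{ij} = <φ_i, φ_j> and b_i = <f, φ_i>, with φ_0 = 1, φ_1 = x, φ_2 = x^2.
G =
  [2, 0, 2/3]
  [0, 2/3, 0]
  [2/3, 0, 2/5],
b = (-16/3, 16/5, -32/15).
Solving gives a_0 = -2, a_1 = 24/5, a_2 = -2, so
  g(x) = -2*x^2 + 24*x/5 - 2.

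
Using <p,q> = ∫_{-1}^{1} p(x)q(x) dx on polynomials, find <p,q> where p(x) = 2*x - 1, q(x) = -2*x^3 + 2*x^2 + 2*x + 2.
<p,q> = -64/15

Expand the product: p(x)·q(x) = -4*x^4 + 6*x^3 + 2*x^2 + 2*x - 2.
∫_{-1}^{1} of each monomial x^k gives [2/(k+1) if k even, 0 if k odd]. Integrating term-by-term (or equivalently evaluating the antiderivative F(x) = -4*x^5/5 + 3*x^4/2 + 2*x^3/3 + x^2 - 2*x at the endpoints):
  F(1) − F(−1) = 11/30 − (139/30) = -64/15.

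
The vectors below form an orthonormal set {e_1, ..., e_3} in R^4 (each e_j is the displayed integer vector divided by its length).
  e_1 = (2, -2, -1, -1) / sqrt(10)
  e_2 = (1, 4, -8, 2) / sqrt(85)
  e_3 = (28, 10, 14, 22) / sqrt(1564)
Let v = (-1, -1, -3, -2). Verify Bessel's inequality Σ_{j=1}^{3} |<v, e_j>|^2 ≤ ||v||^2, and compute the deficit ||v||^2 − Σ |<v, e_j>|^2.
Σ |<v, e_j>|^2 = 689/46; ||v||^2 = 15; deficit = 1/46

Write each e_j = u_j / sqrt(<u_j, u_j>) where u_j is the displayed integer vector. Then <v, e_j> = <v, u_j> / sqrt(<u_j, u_j>), so |<v, e_j>|^2 = <v, u_j>^2 / <u_j, u_j>.
Coefficients: <v, e_1> = 5/sqrt(10), <v, e_2> = 15/sqrt(85), <v, e_3> = -124/sqrt(1564).
Square and sum: Σ |<v, e_j>|^2 = 689/46.
Compute ||v||^2 = v·v = 15.
Deficit = 15 − 689/46 = 1/46 ≥ 0, confirming Bessel's inequality. (The deficit equals ||v − Σ <v,e_j> e_j||^2, the squared distance from v to span{e_j}.)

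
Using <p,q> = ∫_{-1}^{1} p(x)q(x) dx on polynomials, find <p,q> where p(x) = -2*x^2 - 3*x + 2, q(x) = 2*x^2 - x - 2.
<p,q> = -34/15

Expand the product: p(x)·q(x) = -4*x^4 - 4*x^3 + 11*x^2 + 4*x - 4.
∫_{-1}^{1} of each monomial x^k gives [2/(k+1) if k even, 0 if k odd]. Integrating term-by-term (or equivalently evaluating the antiderivative F(x) = -4*x^5/5 - x^4 + 11*x^3/3 + 2*x^2 - 4*x at the endpoints):
  F(1) − F(−1) = -2/15 − (32/15) = -34/15.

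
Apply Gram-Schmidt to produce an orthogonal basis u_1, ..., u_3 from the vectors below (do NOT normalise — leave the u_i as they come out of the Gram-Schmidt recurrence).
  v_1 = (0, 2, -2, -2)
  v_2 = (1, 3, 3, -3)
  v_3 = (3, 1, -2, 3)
Orthogonal basis:
  u_1 = (0, 2, -2, -2)
  u_2 = (1, 2, 4, -2)
  u_3 = (84/25, 43/25, -14/25, 57/25)

Apply the Gram-Schmidt recurrence
  u_1 = v_1
  u_i = v_i − Σ_{j<i} ((v_i · u_j) / (u_j · u_j)) · u_j.

Step by step this gives:
  u_1 = (0, 2, -2, -2)
  u_2 = (1, 2, 4, -2)
  u_3 = (84/25, 43/25, -14/25, 57/25)

Orthogonality check:
  u_2 · u_1 = 0 (should be 0)
  u_3 · u_1 = 0 (should be 0)
  u_3 · u_2 = 0 (should be 0)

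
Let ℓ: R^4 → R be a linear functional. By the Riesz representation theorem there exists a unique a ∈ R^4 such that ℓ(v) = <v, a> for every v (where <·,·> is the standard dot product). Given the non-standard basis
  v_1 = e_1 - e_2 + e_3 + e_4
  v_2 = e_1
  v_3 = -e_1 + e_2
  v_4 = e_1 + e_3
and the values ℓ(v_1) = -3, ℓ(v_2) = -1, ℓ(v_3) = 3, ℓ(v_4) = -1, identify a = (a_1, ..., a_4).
a = (-1, 2, 0, 0)

Write a = (a_1, ..., a_4) in the standard basis. For each basis vector v_i, ℓ(v_i) = <v_i, a> is a linear equation in the a_j's. Collect the n equations into a matrix system V a = ℓ, where row i of V is v_i (expressed in the standard basis). Since V is invertible (lower-triangular with 1s on the diagonal, up to permutation), solve by back-substitution:
  V =
[[1, -1, 1, 1],
 [1, 0, 0, 0],
 [-1, 1, 0, 0],
 [1, 0, 1, 0]]
  V a = (-3, -1, 3, -1)
Solving gives a = (-1, 2, 0, 0).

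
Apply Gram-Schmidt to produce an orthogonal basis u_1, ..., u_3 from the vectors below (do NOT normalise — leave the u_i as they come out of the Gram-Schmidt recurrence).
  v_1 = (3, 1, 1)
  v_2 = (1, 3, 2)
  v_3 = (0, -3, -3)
Orthogonal basis:
  u_1 = (3, 1, 1)
  u_2 = (-13/11, 25/11, 14/11)
  u_3 = (1/10, 1/2, -4/5)

Apply the Gram-Schmidt recurrence
  u_1 = v_1
  u_i = v_i − Σ_{j<i} ((v_i · u_j) / (u_j · u_j)) · u_j.

Step by step this gives:
  u_1 = (3, 1, 1)
  u_2 = (-13/11, 25/11, 14/11)
  u_3 = (1/10, 1/2, -4/5)

Orthogonality check:
  u_2 · u_1 = 0 (should be 0)
  u_3 · u_1 = 0 (should be 0)
  u_3 · u_2 = 0 (should be 0)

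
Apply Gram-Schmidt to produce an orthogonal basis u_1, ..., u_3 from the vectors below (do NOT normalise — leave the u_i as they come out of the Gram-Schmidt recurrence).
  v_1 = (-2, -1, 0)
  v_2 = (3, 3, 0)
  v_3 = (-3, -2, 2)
Orthogonal basis:
  u_1 = (-2, -1, 0)
  u_2 = (-3/5, 6/5, 0)
  u_3 = (0, 0, 2)

Apply the Gram-Schmidt recurrence
  u_1 = v_1
  u_i = v_i − Σ_{j<i} ((v_i · u_j) / (u_j · u_j)) · u_j.

Step by step this gives:
  u_1 = (-2, -1, 0)
  u_2 = (-3/5, 6/5, 0)
  u_3 = (0, 0, 2)

Orthogonality check:
  u_2 · u_1 = 0 (should be 0)
  u_3 · u_1 = 0 (should be 0)
  u_3 · u_2 = 0 (should be 0)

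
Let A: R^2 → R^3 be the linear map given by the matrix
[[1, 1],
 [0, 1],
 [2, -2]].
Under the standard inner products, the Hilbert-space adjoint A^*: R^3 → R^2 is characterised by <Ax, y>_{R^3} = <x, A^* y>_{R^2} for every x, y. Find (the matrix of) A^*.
A^* = A^T =
[[1, 0, 2],
 [1, 1, -2]]

For real matrices with standard dot products, the defining identity <Ax, y> = <x, A^* y> gives (Ax)^T y = x^T (A^*) y, i.e. x^T A^T y = x^T (A^*) y. Since this holds for all x, y, we must have A^* = A^T. Therefore
A^* =
[[1, 0, 2],
 [1, 1, -2]].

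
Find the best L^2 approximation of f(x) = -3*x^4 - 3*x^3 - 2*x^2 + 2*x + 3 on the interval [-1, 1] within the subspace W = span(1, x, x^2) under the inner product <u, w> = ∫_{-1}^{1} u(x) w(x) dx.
g(x) = -32*x^2/7 + x/5 + 114/35

The best approximation g ∈ W is the orthogonal projection of f onto W. Writing g = a_0 + a_1 x + a_2 x^2, the coefficients solve the normal equations G · a = b where
  G_{ij} = <φ_i, φ_j> and b_i = <f, φ_i>, with φ_0 = 1, φ_1 = x, φ_2 = x^2.
G =
  [2, 0, 2/3]
  [0, 2/3, 0]
  [2/3, 0, 2/5],
b = (52/15, 2/15, 12/35).
Solving gives a_0 = 114/35, a_1 = 1/5, a_2 = -32/7, so
  g(x) = -32*x^2/7 + x/5 + 114/35.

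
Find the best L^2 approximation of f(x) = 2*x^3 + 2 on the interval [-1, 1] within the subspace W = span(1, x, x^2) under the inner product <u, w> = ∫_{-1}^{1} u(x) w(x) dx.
g(x) = 6*x/5 + 2

The best approximation g ∈ W is the orthogonal projection of f onto W. Writing g = a_0 + a_1 x + a_2 x^2, the coefficients solve the normal equations G · a = b where
  G_{ij} = <φ_i, φ_j> and b_i = <f, φ_i>, with φ_0 = 1, φ_1 = x, φ_2 = x^2.
G =
  [2, 0, 2/3]
  [0, 2/3, 0]
  [2/3, 0, 2/5],
b = (4, 4/5, 4/3).
Solving gives a_0 = 2, a_1 = 6/5, a_2 = 0, so
  g(x) = 6*x/5 + 2.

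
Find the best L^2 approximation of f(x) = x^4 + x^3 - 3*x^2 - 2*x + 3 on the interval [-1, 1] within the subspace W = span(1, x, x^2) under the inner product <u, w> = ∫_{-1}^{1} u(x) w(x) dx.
g(x) = -15*x^2/7 - 7*x/5 + 102/35

The best approximation g ∈ W is the orthogonal projection of f onto W. Writing g = a_0 + a_1 x + a_2 x^2, the coefficients solve the normal equations G · a = b where
  G_{ij} = <φ_i, φ_j> and b_i = <f, φ_i>, with φ_0 = 1, φ_1 = x, φ_2 = x^2.
G =
  [2, 0, 2/3]
  [0, 2/3, 0]
  [2/3, 0, 2/5],
b = (22/5, -14/15, 38/35).
Solving gives a_0 = 102/35, a_1 = -7/5, a_2 = -15/7, so
  g(x) = -15*x^2/7 - 7*x/5 + 102/35.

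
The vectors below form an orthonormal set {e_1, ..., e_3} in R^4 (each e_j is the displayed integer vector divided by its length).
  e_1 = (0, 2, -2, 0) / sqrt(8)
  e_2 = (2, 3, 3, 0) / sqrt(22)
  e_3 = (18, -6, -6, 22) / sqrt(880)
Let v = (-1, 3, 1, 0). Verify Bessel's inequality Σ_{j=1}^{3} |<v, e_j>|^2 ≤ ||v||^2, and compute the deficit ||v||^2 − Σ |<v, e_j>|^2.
Σ |<v, e_j>|^2 = 171/20; ||v||^2 = 11; deficit = 49/20

Write each e_j = u_j / sqrt(<u_j, u_j>) where u_j is the displayed integer vector. Then <v, e_j> = <v, u_j> / sqrt(<u_j, u_j>), so |<v, e_j>|^2 = <v, u_j>^2 / <u_j, u_j>.
Coefficients: <v, e_1> = 4/sqrt(8), <v, e_2> = 10/sqrt(22), <v, e_3> = -42/sqrt(880).
Square and sum: Σ |<v, e_j>|^2 = 171/20.
Compute ||v||^2 = v·v = 11.
Deficit = 11 − 171/20 = 49/20 ≥ 0, confirming Bessel's inequality. (The deficit equals ||v − Σ <v,e_j> e_j||^2, the squared distance from v to span{e_j}.)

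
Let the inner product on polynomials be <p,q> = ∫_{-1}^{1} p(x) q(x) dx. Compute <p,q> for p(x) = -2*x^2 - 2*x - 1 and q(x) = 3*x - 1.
<p,q> = -2/3

Expand the product: p(x)·q(x) = -6*x^3 - 4*x^2 - x + 1.
∫_{-1}^{1} of each monomial x^k gives [2/(k+1) if k even, 0 if k odd]. Integrating term-by-term (or equivalently evaluating the antiderivative F(x) = -3*x^4/2 - 4*x^3/3 - x^2/2 + x at the endpoints):
  F(1) − F(−1) = -7/3 − (-5/3) = -2/3.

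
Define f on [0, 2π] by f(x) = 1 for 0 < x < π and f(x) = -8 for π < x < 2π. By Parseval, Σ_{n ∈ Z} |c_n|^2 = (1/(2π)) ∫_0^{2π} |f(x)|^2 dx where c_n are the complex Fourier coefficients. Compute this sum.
Σ |c_n|^2 = 65/2

Parseval equates the L^2 energy of f (normalised by 1/(2π)) with the ℓ^2 sum of its Fourier coefficients: (1/(2π)) ∫_0^{2π} |f|^2 = Σ |c_n|^2.
Compute the left side: (1/(2π)) [∫_0^π 1^2 dx + ∫_π^{2π} (-8)^2 dx] = (1/(2π)) · (1π + 64π) = (1 + 64)/2 = 65/2.
So Σ_{n ∈ Z} |c_n|^2 = 65/2.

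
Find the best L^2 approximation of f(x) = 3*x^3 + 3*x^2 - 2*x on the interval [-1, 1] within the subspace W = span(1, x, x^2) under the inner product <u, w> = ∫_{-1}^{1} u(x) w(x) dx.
g(x) = 3*x^2 - x/5

The best approximation g ∈ W is the orthogonal projection of f onto W. Writing g = a_0 + a_1 x + a_2 x^2, the coefficients solve the normal equations G · a = b where
  G_{ij} = <φ_i, φ_j> and b_i = <f, φ_i>, with φ_0 = 1, φ_1 = x, φ_2 = x^2.
G =
  [2, 0, 2/3]
  [0, 2/3, 0]
  [2/3, 0, 2/5],
b = (2, -2/15, 6/5).
Solving gives a_0 = 0, a_1 = -1/5, a_2 = 3, so
  g(x) = 3*x^2 - x/5.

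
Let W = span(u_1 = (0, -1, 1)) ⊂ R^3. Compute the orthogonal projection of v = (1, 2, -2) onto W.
proj_W(v) = (0, 2, -2)

Set up U = [u_1 | ... | u_1] ∈ R^(3×1). The projector onto W = col(U) is P = U (U^T U)^(-1) U^T.
Compute U^T U =
  [2],
and U^T v = (-4).
Solve U^T U · c = U^T v for the coefficients: c = (-2). The projection is proj_W(v) = U c.
Check: (v - proj_W(v)) · u_1 = 0  (should be 0).
Result: proj_W(v) = (0, 2, -2).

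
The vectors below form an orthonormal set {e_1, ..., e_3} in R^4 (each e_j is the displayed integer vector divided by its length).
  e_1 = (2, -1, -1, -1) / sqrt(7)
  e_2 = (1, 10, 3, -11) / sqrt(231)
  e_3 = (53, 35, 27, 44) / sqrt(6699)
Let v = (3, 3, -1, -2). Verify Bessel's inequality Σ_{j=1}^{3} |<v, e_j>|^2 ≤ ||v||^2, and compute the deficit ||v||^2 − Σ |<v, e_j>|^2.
Σ |<v, e_j>|^2 = 4093/203; ||v||^2 = 23; deficit = 576/203

Write each e_j = u_j / sqrt(<u_j, u_j>) where u_j is the displayed integer vector. Then <v, e_j> = <v, u_j> / sqrt(<u_j, u_j>), so |<v, e_j>|^2 = <v, u_j>^2 / <u_j, u_j>.
Coefficients: <v, e_1> = 6/sqrt(7), <v, e_2> = 52/sqrt(231), <v, e_3> = 149/sqrt(6699).
Square and sum: Σ |<v, e_j>|^2 = 4093/203.
Compute ||v||^2 = v·v = 23.
Deficit = 23 − 4093/203 = 576/203 ≥ 0, confirming Bessel's inequality. (The deficit equals ||v − Σ <v,e_j> e_j||^2, the squared distance from v to span{e_j}.)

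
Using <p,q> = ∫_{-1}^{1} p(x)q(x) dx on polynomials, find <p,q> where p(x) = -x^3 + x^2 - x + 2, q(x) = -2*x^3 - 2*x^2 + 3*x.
<p,q> = -556/105

Expand the product: p(x)·q(x) = 2*x^6 - 3*x^4 + x^3 - 7*x^2 + 6*x.
∫_{-1}^{1} of each monomial x^k gives [2/(k+1) if k even, 0 if k odd]. Integrating term-by-term (or equivalently evaluating the antiderivative F(x) = 2*x^7/7 - 3*x^5/5 + x^4/4 - 7*x^3/3 + 3*x^2 at the endpoints):
  F(1) − F(−1) = 253/420 − (2477/420) = -556/105.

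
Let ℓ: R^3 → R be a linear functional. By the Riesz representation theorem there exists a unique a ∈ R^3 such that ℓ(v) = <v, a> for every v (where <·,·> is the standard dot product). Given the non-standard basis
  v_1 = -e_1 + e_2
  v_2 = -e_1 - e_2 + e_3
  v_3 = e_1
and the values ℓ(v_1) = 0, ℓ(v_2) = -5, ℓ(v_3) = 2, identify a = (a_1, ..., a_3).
a = (2, 2, -1)

Write a = (a_1, ..., a_3) in the standard basis. For each basis vector v_i, ℓ(v_i) = <v_i, a> is a linear equation in the a_j's. Collect the n equations into a matrix system V a = ℓ, where row i of V is v_i (expressed in the standard basis). Since V is invertible (lower-triangular with 1s on the diagonal, up to permutation), solve by back-substitution:
  V =
[[-1, 1, 0],
 [-1, -1, 1],
 [1, 0, 0]]
  V a = (0, -5, 2)
Solving gives a = (2, 2, -1).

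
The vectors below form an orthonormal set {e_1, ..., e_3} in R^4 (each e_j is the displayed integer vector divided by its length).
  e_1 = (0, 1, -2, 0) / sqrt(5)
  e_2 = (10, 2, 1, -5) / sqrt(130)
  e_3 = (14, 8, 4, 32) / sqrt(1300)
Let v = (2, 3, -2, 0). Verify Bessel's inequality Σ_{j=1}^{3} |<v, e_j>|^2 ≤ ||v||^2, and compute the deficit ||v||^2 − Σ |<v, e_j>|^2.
Σ |<v, e_j>|^2 = 393/25; ||v||^2 = 17; deficit = 32/25

Write each e_j = u_j / sqrt(<u_j, u_j>) where u_j is the displayed integer vector. Then <v, e_j> = <v, u_j> / sqrt(<u_j, u_j>), so |<v, e_j>|^2 = <v, u_j>^2 / <u_j, u_j>.
Coefficients: <v, e_1> = 7/sqrt(5), <v, e_2> = 24/sqrt(130), <v, e_3> = 44/sqrt(1300).
Square and sum: Σ |<v, e_j>|^2 = 393/25.
Compute ||v||^2 = v·v = 17.
Deficit = 17 − 393/25 = 32/25 ≥ 0, confirming Bessel's inequality. (The deficit equals ||v − Σ <v,e_j> e_j||^2, the squared distance from v to span{e_j}.)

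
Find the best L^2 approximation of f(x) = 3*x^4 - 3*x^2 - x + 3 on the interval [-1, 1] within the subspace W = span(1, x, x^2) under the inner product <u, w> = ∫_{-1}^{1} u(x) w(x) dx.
g(x) = -3*x^2/7 - x + 96/35

The best approximation g ∈ W is the orthogonal projection of f onto W. Writing g = a_0 + a_1 x + a_2 x^2, the coefficients solve the normal equations G · a = b where
  G_{ij} = <φ_i, φ_j> and b_i = <f, φ_i>, with φ_0 = 1, φ_1 = x, φ_2 = x^2.
G =
  [2, 0, 2/3]
  [0, 2/3, 0]
  [2/3, 0, 2/5],
b = (26/5, -2/3, 58/35).
Solving gives a_0 = 96/35, a_1 = -1, a_2 = -3/7, so
  g(x) = -3*x^2/7 - x + 96/35.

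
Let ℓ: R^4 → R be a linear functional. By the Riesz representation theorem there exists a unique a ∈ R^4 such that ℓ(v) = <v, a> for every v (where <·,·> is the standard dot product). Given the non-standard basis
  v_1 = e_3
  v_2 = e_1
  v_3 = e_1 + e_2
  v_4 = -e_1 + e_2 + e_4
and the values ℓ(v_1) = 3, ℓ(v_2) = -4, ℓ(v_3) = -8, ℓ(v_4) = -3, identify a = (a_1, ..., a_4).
a = (-4, -4, 3, -3)

Write a = (a_1, ..., a_4) in the standard basis. For each basis vector v_i, ℓ(v_i) = <v_i, a> is a linear equation in the a_j's. Collect the n equations into a matrix system V a = ℓ, where row i of V is v_i (expressed in the standard basis). Since V is invertible (lower-triangular with 1s on the diagonal, up to permutation), solve by back-substitution:
  V =
[[0, 0, 1, 0],
 [1, 0, 0, 0],
 [1, 1, 0, 0],
 [-1, 1, 0, 1]]
  V a = (3, -4, -8, -3)
Solving gives a = (-4, -4, 3, -3).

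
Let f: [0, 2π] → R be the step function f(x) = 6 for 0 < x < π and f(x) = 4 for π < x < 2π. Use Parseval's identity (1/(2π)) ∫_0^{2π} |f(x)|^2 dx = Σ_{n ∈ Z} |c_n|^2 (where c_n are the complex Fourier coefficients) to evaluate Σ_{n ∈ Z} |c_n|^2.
Σ |c_n|^2 = 26

Parseval equates the L^2 energy of f (normalised by 1/(2π)) with the ℓ^2 sum of its Fourier coefficients: (1/(2π)) ∫_0^{2π} |f|^2 = Σ |c_n|^2.
Compute the left side: (1/(2π)) [∫_0^π 6^2 dx + ∫_π^{2π} 4^2 dx] = (1/(2π)) · (36π + 16π) = (36 + 16)/2 = 26.
So Σ_{n ∈ Z} |c_n|^2 = 26.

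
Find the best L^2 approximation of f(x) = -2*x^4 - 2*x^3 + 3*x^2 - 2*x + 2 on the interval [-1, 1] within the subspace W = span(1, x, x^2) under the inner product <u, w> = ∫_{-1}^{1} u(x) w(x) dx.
g(x) = 9*x^2/7 - 16*x/5 + 76/35

The best approximation g ∈ W is the orthogonal projection of f onto W. Writing g = a_0 + a_1 x + a_2 x^2, the coefficients solve the normal equations G · a = b where
  G_{ij} = <φ_i, φ_j> and b_i = <f, φ_i>, with φ_0 = 1, φ_1 = x, φ_2 = x^2.
G =
  [2, 0, 2/3]
  [0, 2/3, 0]
  [2/3, 0, 2/5],
b = (26/5, -32/15, 206/105).
Solving gives a_0 = 76/35, a_1 = -16/5, a_2 = 9/7, so
  g(x) = 9*x^2/7 - 16*x/5 + 76/35.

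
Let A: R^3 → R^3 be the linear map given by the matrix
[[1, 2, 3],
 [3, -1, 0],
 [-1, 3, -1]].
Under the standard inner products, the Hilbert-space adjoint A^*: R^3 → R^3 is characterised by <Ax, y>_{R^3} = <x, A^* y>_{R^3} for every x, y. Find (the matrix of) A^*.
A^* = A^T =
[[1, 3, -1],
 [2, -1, 3],
 [3, 0, -1]]

For real matrices with standard dot products, the defining identity <Ax, y> = <x, A^* y> gives (Ax)^T y = x^T (A^*) y, i.e. x^T A^T y = x^T (A^*) y. Since this holds for all x, y, we must have A^* = A^T. Therefore
A^* =
[[1, 3, -1],
 [2, -1, 3],
 [3, 0, -1]].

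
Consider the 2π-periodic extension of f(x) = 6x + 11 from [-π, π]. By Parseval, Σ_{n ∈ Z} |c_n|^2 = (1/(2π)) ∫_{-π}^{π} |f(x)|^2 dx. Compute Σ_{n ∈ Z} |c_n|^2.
Σ |c_n|^2 = 12π^2 + 121

Expand and integrate term by term over [-π, π]:
  ∫ (6x)^2 dx = 36·(2π^3/3); ∫ 2·6·(11)·x dx = 0 (odd integrand); ∫ 11^2 dx = 121·2π.
So (1/(2π)) ∫_{-π}^{π} (6x + 11)^2 dx = 36π^2/3 + 121 = 12π^2 + 121.
Parseval ⇒ Σ |c_n|^2 = 12π^2 + 121.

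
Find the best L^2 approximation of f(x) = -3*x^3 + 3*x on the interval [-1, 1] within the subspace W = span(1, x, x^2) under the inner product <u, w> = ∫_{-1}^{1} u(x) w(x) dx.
g(x) = 6*x/5

The best approximation g ∈ W is the orthogonal projection of f onto W. Writing g = a_0 + a_1 x + a_2 x^2, the coefficients solve the normal equations G · a = b where
  G_{ij} = <φ_i, φ_j> and b_i = <f, φ_i>, with φ_0 = 1, φ_1 = x, φ_2 = x^2.
G =
  [2, 0, 2/3]
  [0, 2/3, 0]
  [2/3, 0, 2/5],
b = (0, 4/5, 0).
Solving gives a_0 = 0, a_1 = 6/5, a_2 = 0, so
  g(x) = 6*x/5.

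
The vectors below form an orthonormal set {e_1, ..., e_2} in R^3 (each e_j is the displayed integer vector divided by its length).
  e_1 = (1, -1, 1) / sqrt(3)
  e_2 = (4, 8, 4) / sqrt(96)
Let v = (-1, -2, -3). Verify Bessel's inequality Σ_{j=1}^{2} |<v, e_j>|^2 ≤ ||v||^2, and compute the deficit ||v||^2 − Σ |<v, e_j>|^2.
Σ |<v, e_j>|^2 = 12; ||v||^2 = 14; deficit = 2

Write each e_j = u_j / sqrt(<u_j, u_j>) where u_j is the displayed integer vector. Then <v, e_j> = <v, u_j> / sqrt(<u_j, u_j>), so |<v, e_j>|^2 = <v, u_j>^2 / <u_j, u_j>.
Coefficients: <v, e_1> = -2/sqrt(3), <v, e_2> = -32/sqrt(96).
Square and sum: Σ |<v, e_j>|^2 = 12.
Compute ||v||^2 = v·v = 14.
Deficit = 14 − 12 = 2 ≥ 0, confirming Bessel's inequality. (The deficit equals ||v − Σ <v,e_j> e_j||^2, the squared distance from v to span{e_j}.)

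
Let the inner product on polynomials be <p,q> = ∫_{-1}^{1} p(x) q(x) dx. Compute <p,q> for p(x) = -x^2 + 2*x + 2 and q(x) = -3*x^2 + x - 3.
<p,q> = -172/15

Expand the product: p(x)·q(x) = 3*x^4 - 7*x^3 - x^2 - 4*x - 6.
∫_{-1}^{1} of each monomial x^k gives [2/(k+1) if k even, 0 if k odd]. Integrating term-by-term (or equivalently evaluating the antiderivative F(x) = 3*x^5/5 - 7*x^4/4 - x^3/3 - 2*x^2 - 6*x at the endpoints):
  F(1) − F(−1) = -569/60 − (119/60) = -172/15.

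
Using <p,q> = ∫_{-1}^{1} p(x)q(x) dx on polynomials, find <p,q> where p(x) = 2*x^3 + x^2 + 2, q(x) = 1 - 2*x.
<p,q> = 46/15

Expand the product: p(x)·q(x) = -4*x^4 + x^2 - 4*x + 2.
∫_{-1}^{1} of each monomial x^k gives [2/(k+1) if k even, 0 if k odd]. Integrating term-by-term (or equivalently evaluating the antiderivative F(x) = -4*x^5/5 + x^3/3 - 2*x^2 + 2*x at the endpoints):
  F(1) − F(−1) = -7/15 − (-53/15) = 46/15.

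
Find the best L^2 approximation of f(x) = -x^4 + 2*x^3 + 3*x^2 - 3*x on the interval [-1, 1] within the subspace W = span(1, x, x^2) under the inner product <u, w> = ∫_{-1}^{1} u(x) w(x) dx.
g(x) = 15*x^2/7 - 9*x/5 + 3/35

The best approximation g ∈ W is the orthogonal projection of f onto W. Writing g = a_0 + a_1 x + a_2 x^2, the coefficients solve the normal equations G · a = b where
  G_{ij} = <φ_i, φ_j> and b_i = <f, φ_i>, with φ_0 = 1, φ_1 = x, φ_2 = x^2.
G =
  [2, 0, 2/3]
  [0, 2/3, 0]
  [2/3, 0, 2/5],
b = (8/5, -6/5, 32/35).
Solving gives a_0 = 3/35, a_1 = -9/5, a_2 = 15/7, so
  g(x) = 15*x^2/7 - 9*x/5 + 3/35.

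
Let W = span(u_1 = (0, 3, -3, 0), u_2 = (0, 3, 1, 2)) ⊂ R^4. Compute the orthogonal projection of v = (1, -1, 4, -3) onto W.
proj_W(v) = (0, -5/2, 5/2, 0)

Set up U = [u_1 | ... | u_2] ∈ R^(4×2). The projector onto W = col(U) is P = U (U^T U)^(-1) U^T.
Compute U^T U =
  [18, 6]
  [6, 14],
and U^T v = (-15, -5).
Solve U^T U · c = U^T v for the coefficients: c = (-5/6, 0). The projection is proj_W(v) = U c.
Check: (v - proj_W(v)) · u_1 = 0  (should be 0).
Check: (v - proj_W(v)) · u_2 = 0  (should be 0).
Result: proj_W(v) = (0, -5/2, 5/2, 0).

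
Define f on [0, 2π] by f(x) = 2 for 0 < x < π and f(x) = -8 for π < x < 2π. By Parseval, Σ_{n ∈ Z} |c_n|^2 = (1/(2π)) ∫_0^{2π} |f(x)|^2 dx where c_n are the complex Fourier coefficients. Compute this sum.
Σ |c_n|^2 = 34

Parseval equates the L^2 energy of f (normalised by 1/(2π)) with the ℓ^2 sum of its Fourier coefficients: (1/(2π)) ∫_0^{2π} |f|^2 = Σ |c_n|^2.
Compute the left side: (1/(2π)) [∫_0^π 2^2 dx + ∫_π^{2π} (-8)^2 dx] = (1/(2π)) · (4π + 64π) = (4 + 64)/2 = 34.
So Σ_{n ∈ Z} |c_n|^2 = 34.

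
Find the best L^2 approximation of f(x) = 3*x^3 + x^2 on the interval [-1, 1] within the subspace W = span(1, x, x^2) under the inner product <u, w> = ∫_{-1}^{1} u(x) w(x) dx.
g(x) = x^2 + 9*x/5

The best approximation g ∈ W is the orthogonal projection of f onto W. Writing g = a_0 + a_1 x + a_2 x^2, the coefficients solve the normal equations G · a = b where
  G_{ij} = <φ_i, φ_j> and b_i = <f, φ_i>, with φ_0 = 1, φ_1 = x, φ_2 = x^2.
G =
  [2, 0, 2/3]
  [0, 2/3, 0]
  [2/3, 0, 2/5],
b = (2/3, 6/5, 2/5).
Solving gives a_0 = 0, a_1 = 9/5, a_2 = 1, so
  g(x) = x^2 + 9*x/5.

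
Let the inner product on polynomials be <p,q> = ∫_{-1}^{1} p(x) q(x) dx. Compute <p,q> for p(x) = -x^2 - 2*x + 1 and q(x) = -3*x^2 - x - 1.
<p,q> = -4/5

Expand the product: p(x)·q(x) = 3*x^4 + 7*x^3 + x - 1.
∫_{-1}^{1} of each monomial x^k gives [2/(k+1) if k even, 0 if k odd]. Integrating term-by-term (or equivalently evaluating the antiderivative F(x) = 3*x^5/5 + 7*x^4/4 + x^2/2 - x at the endpoints):
  F(1) − F(−1) = 37/20 − (53/20) = -4/5.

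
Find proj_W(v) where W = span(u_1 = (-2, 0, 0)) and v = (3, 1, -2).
proj_W(v) = (3, 0, 0)

Set up U = [u_1 | ... | u_1] ∈ R^(3×1). The projector onto W = col(U) is P = U (U^T U)^(-1) U^T.
Compute U^T U =
  [4],
and U^T v = (-6).
Solve U^T U · c = U^T v for the coefficients: c = (-3/2). The projection is proj_W(v) = U c.
Check: (v - proj_W(v)) · u_1 = 0  (should be 0).
Result: proj_W(v) = (3, 0, 0).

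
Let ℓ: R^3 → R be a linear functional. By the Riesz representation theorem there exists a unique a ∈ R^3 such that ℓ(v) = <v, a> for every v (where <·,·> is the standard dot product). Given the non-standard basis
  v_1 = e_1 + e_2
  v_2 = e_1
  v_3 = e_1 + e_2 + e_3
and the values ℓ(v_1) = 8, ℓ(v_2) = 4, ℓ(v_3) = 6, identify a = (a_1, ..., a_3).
a = (4, 4, -2)

Write a = (a_1, ..., a_3) in the standard basis. For each basis vector v_i, ℓ(v_i) = <v_i, a> is a linear equation in the a_j's. Collect the n equations into a matrix system V a = ℓ, where row i of V is v_i (expressed in the standard basis). Since V is invertible (lower-triangular with 1s on the diagonal, up to permutation), solve by back-substitution:
  V =
[[1, 1, 0],
 [1, 0, 0],
 [1, 1, 1]]
  V a = (8, 4, 6)
Solving gives a = (4, 4, -2).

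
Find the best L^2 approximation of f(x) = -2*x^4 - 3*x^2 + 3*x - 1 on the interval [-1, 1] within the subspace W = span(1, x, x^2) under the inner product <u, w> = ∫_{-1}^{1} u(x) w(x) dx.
g(x) = -33*x^2/7 + 3*x - 29/35

The best approximation g ∈ W is the orthogonal projection of f onto W. Writing g = a_0 + a_1 x + a_2 x^2, the coefficients solve the normal equations G · a = b where
  G_{ij} = <φ_i, φ_j> and b_i = <f, φ_i>, with φ_0 = 1, φ_1 = x, φ_2 = x^2.
G =
  [2, 0, 2/3]
  [0, 2/3, 0]
  [2/3, 0, 2/5],
b = (-24/5, 2, -256/105).
Solving gives a_0 = -29/35, a_1 = 3, a_2 = -33/7, so
  g(x) = -33*x^2/7 + 3*x - 29/35.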